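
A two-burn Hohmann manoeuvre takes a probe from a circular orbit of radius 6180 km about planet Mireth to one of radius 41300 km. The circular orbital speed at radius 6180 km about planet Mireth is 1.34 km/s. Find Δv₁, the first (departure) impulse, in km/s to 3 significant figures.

From the circular-orbit relation v² = μ/r at r = 6180 km: μ = v²r = (1.34)² × 6180 = 11096.8 km³/s².
Transfer-ellipse semi-major axis a_t = (r₁ + r₂)/2 = (6180 + 41300)/2 = 23740 km.
Circular speed at r = 6180 km: v_c = √(μ/r) = 1.3400 km/s.
Transfer-orbit speed at the same r (vis-viva, a = a_t): v_t = √[μ(2/r − 1/a_t)] = 1.7674 km/s.
Δv₁ = |v_t − v_c| = |1.7674 − 1.3400| = 0.4274 km/s.

Δv₁ = 0.427 km/s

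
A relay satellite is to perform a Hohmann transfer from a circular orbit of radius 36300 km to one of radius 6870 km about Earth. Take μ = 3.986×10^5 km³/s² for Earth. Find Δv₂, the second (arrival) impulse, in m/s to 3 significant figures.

Transfer-ellipse semi-major axis a_t = (r₁ + r₂)/2 = (36300 + 6870)/2 = 21585 km.
Circular speed at r = 6870 km: v_c = √(μ/r) = 7.617 km/s.
Vis-viva on the transfer ellipse at r = 6870 km gives v_t = √[μ(2/r − 1/a_t)] = 9.878 km/s.
Δv₂ = |v_t − v_c| = |9.878 − 7.617| = 2.261 km/s.

Δv₂ = 2260 m/s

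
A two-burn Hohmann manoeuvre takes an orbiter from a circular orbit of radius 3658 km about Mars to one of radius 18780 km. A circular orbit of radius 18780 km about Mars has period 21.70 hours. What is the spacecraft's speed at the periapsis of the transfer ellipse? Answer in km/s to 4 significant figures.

v = 4.428 km/s

From Kepler's third law T² = 4π²r³/μ at r = 18780 km, T = 21.70 hours = 21.70 × 3600 s = 78120 s: μ = 4π²r³/T² = 42847.2 km³/s².
Transfer-ellipse semi-major axis a_t = (r₁ + r₂)/2 = (3658 + 18780)/2 = 11219 km.
At periapsis, r = 3658 km.
From the vis-viva equation, v = √[μ(2/r − 1/a_t)] = 4.428 km/s.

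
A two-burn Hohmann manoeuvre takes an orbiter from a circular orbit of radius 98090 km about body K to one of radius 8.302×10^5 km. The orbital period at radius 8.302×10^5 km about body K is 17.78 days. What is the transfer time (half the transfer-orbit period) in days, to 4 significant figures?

From Kepler's third law T² = 4π²r³/μ at r = 8.302×10^5 km, T = 17.78 days = 17.78 × 86400 s = 1.536192×10^6 s: μ = 4π²r³/T² = 9.57231×10^6 km³/s².
Transfer-ellipse semi-major axis a_t = (r₁ + r₂)/2 = (98090 + 8.302×10^5)/2 = 4.64145×10^5 km.
Transfer time t = π√(a_t³/μ) = π√((4.64145×10^5)³ / 9.57231×10^6) = 3.211×10^5 s.
Converting: 3.211×10^5 s ÷ 86400 s/day = 3.716 days.

t = 3.716 days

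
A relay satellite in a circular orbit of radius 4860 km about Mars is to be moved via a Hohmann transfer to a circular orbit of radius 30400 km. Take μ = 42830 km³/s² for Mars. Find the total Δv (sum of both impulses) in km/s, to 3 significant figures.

Semi-major axis of the transfer orbit: a_t = (4860 + 30400)/2 = 17630 km.
Circular speed at r₁: v₁ = √(μ/r₁) = √(42830/4860) = 2.9686 km/s.
Transfer-orbit speed at r₁ (vis-viva equation): v_p = √[μ(2/r₁ − 1/a_t)] = 3.8982 km/s.
First burn Δv₁ = |v_p − v₁| = 0.9296 km/s.
At r₂, v₂ = √(μ/r₂) = 1.187 km/s.
Transfer-orbit speed at r₂: v_a = √[μ(2/r₂ − 1/a_t)] = 0.6232 km/s.
Second burn Δv₂ = |v₂ − v_a| = 0.5638 km/s.
Total Δv = Δv₁ + Δv₂ = 1.493 km/s.

Δv = 1.49 km/s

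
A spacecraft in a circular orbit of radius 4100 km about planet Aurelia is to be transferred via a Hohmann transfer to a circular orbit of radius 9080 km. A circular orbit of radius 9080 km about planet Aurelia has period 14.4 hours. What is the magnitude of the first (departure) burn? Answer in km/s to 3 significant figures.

From Kepler's third law T² = 4π²r³/μ at r = 9080 km, T = 14.4 hours = 14.4 × 3600 s = 51840 s: μ = 4π²r³/T² = 10997.3 km³/s².
The Hohmann ellipse has a_t = (r₁ + r₂)/2 = 6590 km.
On the circular orbit at r = 4100 km, v_c = √(μ/r) = 1.63777 km/s.
Vis-viva on the transfer ellipse at r = 4100 km gives v_t = √[μ(2/r − 1/a_t)] = 1.92244 km/s.
Δv₁ = |v_t − v_c| = |1.92244 − 1.63777| = 0.2847 km/s.

Δv₁ = 0.285 km/s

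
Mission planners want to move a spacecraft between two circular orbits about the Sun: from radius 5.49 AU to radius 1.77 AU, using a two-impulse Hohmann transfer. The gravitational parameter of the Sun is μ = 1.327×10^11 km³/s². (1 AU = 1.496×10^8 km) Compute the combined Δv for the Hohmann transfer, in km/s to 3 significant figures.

In km: r₁ = 5.49 × 1.496×10^8 = 8.21304×10^8 km; r₂ = 1.77 × 1.496×10^8 = 2.64792×10^8 km.
Transfer-ellipse semi-major axis a_t = (r₁ + r₂)/2 = (8.21304×10^8 + 2.64792×10^8)/2 = 5.43048×10^8 km.
At r₁ the circular-orbit speed is v₁ = √(μ/r₁) = 12.711 km/s.
Transfer-orbit speed at r₁ (vis-viva): v_a = √[μ(2/r₁ − 1/a_t)] = 8.8760 km/s.
First burn Δv₁ = |v_a − v₁| = 3.835 km/s.
Circular speed at r₂: v₂ = √(μ/r₂) = 22.3863 km/s.
Transfer-orbit speed at r₂: v_p = √[μ(2/r₂ − 1/a_t)] = 27.5306 km/s.
Second burn Δv₂ = |v₂ − v_p| = 5.144 km/s.
Δv = Δv₁ + Δv₂ = 3.835 + 5.144 = 8.979 km/s.

Δv = 8.98 km/s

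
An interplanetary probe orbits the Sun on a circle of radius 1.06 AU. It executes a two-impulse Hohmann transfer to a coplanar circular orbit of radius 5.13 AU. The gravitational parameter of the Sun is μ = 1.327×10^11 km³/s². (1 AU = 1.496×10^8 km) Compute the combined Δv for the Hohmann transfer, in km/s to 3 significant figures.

Δv = 13.8 km/s

In km: r₁ = 1.06 × 1.496×10^8 = 1.58576×10^8 km; r₂ = 5.13 × 1.496×10^8 = 7.67448×10^8 km.
The Hohmann ellipse has a_t = (r₁ + r₂)/2 = 4.63012×10^8 km.
Circular speed at r₁: v₁ = √(μ/r₁) = √(1.327×10^11/1.58576×10^8) = 28.928 km/s.
Transfer-orbit speed at r₁ (vis-viva): v_p = √[μ(2/r₁ − 1/a_t)] = 37.243 km/s.
First burn Δv₁ = |v_p − v₁| = 8.315 km/s.
At r₂, v₂ = √(μ/r₂) = 13.1496 km/s.
Transfer-orbit speed at r₂: v_a = √[μ(2/r₂ − 1/a_t)] = 7.69544 km/s.
Second burn Δv₂ = |v₂ − v_a| = 5.454 km/s.
Total Δv = Δv₁ + Δv₂ = 13.77 km/s.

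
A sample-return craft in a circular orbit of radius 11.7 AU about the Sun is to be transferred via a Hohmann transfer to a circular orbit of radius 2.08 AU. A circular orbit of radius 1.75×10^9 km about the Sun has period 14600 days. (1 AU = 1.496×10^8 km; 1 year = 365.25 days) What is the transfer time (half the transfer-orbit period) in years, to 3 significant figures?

From Kepler's third law T² = 4π²r³/μ at r = 1.75×10^9 km, T = 14600 days = 14600 × 86400 s = 1.26144×10^9 s: μ = 4π²r³/T² = 1.32966×10^11 km³/s².
In km: r₁ = 11.7 × 1.496×10^8 = 1.75032×10^9 km; r₂ = 2.08 × 1.496×10^8 = 3.11168×10^8 km.
The Hohmann ellipse has a_t = (r₁ + r₂)/2 = 1.030744×10^9 km.
Transfer time t = π√(a_t³/μ) = π√((1.030744×10^9)³ / 1.32966×10^11) = 2.851×10^8 s.
Converting: 2.851×10^8 s ÷ 3.15576×10^7 s/year (365.25 × 86400) = 9.03 years.

t = 9.03 years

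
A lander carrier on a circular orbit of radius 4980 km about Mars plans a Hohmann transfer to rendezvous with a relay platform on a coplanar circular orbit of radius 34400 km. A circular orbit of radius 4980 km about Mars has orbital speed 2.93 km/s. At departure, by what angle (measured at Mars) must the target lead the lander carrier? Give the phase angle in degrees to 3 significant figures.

From the circular-orbit relation v² = μ/r at r = 4980 km: μ = v²r = (2.93)² × 4980 = 42752.8 km³/s².
The Hohmann ellipse has a_t = (r₁ + r₂)/2 = 19690 km.
The half-period of the transfer ellipse is t = π√(a_t³/μ) = 41979 s.
Target angular speed ω₂ = √(μ/r₂³) = 3.2407×10^-5 rad/s.
Angle swept by the target during transfer: ω₂·t = 1.3604 rad = 77.95°.
Arrival is 180° from departure on the ellipse, so φ = 180° − 77.95° = 102°.

φ = 102°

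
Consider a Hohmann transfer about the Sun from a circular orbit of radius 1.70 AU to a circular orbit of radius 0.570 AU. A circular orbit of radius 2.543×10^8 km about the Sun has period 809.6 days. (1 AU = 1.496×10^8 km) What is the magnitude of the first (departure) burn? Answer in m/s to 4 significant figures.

From Kepler's third law T² = 4π²r³/μ at r = 2.543×10^8 km, T = 809.6 days = 809.6 × 86400 s = 6.994944×10^7 s: μ = 4π²r³/T² = 1.32688×10^11 km³/s².
In km: r₁ = 1.70 × 1.496×10^8 = 2.5432×10^8 km; r₂ = 0.570 × 1.496×10^8 = 8.5272×10^7 km.
Semi-major axis of the transfer orbit: a_t = (2.5432×10^8 + 8.5272×10^7)/2 = 1.69796×10^8 km.
Circular speed at r = 2.5432×10^8 km: v_c = √(μ/r) = 22.842 km/s.
Vis-viva on the transfer ellipse at r = 2.5432×10^8 km gives v_t = √[μ(2/r − 1/a_t)] = 16.187 km/s.
Δv₁ = |v_t − v_c| = |16.187 − 22.842| = 6.655 km/s.

Δv₁ = 6655 m/s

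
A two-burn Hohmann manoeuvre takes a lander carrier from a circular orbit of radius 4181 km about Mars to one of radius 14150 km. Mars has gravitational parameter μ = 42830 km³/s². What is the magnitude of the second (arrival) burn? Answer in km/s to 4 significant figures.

The Hohmann ellipse has a_t = (r₁ + r₂)/2 = 9165.5 km.
Circular speed at r = 14150 km: v_c = √(μ/r) = 1.7398 km/s.
Vis-viva on the transfer ellipse at r = 14150 km gives v_t = √[μ(2/r − 1/a_t)] = 1.1751 km/s.
Δv₂ = |v_t − v_c| = |1.1751 − 1.7398| = 0.5647 km/s.

Δv₂ = 0.5647 km/s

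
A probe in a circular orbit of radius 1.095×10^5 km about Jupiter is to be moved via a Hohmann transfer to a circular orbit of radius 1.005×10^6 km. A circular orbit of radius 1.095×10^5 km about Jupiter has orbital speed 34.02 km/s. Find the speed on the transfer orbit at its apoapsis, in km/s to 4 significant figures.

From the circular-orbit relation v² = μ/r at r = 1.095×10^5 km: μ = v²r = (34.02)² × 1.095×10^5 = 1.26731×10^8 km³/s².
Semi-major axis of the transfer orbit: a_t = (1.095×10^5 + 1.005×10^6)/2 = 5.5725×10^5 km.
The apoapsis of the transfer ellipse is at r = 1.005×10^6 km.
From the vis-viva equation, v = √[μ(2/r − 1/a_t)] = 4.978 km/s.

v = 4.978 km/s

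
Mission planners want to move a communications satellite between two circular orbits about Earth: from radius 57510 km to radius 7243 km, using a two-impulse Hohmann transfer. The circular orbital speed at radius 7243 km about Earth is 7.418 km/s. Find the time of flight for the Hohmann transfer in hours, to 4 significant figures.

From the circular-orbit relation v² = μ/r at r = 7243 km: μ = v²r = (7.418)² × 7243 = 3.98559×10^5 km³/s².
The Hohmann ellipse has a_t = (r₁ + r₂)/2 = 32376.5 km.
Transfer time t = π√(a_t³/μ) = π√((32376.5)³ / 3.98559×10^5) = 28990 s.
Converting: 28990 s ÷ 3600 s/hour = 8.053 hours.

t = 8.053 hours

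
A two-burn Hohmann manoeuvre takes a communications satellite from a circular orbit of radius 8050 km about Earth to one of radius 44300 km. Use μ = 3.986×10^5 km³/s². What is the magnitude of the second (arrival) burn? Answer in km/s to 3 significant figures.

Δv₂ = 1.34 km/s

The Hohmann ellipse has a_t = (r₁ + r₂)/2 = 26175 km.
Circular speed at r = 44300 km: v_c = √(μ/r) = 2.9996 km/s.
Vis-viva on the transfer ellipse at r = 44300 km gives v_t = √[μ(2/r − 1/a_t)] = 1.6635 km/s.
Δv₂ = |v_t − v_c| = |1.6635 − 2.9996| = 1.336 km/s.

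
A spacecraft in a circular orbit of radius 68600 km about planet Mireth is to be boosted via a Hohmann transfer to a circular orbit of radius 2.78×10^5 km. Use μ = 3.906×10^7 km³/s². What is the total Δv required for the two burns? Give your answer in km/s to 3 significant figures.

Δv = 10.8 km/s

Transfer-ellipse semi-major axis a_t = (r₁ + r₂)/2 = (68600 + 2.780×10^5)/2 = 1.733×10^5 km.
At r₁ the circular-orbit speed is v₁ = √(μ/r₁) = 23.86 km/s.
Transfer-orbit speed at r₁ (v² = μ(2/r − 1/a)): v_p = √[μ(2/r₁ − 1/a_t)] = 30.22 km/s.
First burn Δv₁ = |v_p − v₁| = 6.360 km/s.
Circular speed at r₂: v₂ = √(μ/r₂) = 11.8534 km/s.
Transfer-orbit speed at r₂: v_a = √[μ(2/r₂ − 1/a_t)] = 7.45773 km/s.
Second burn Δv₂ = |v₂ − v_a| = 4.396 km/s.
Δv = Δv₁ + Δv₂ = 6.360 + 4.396 = 10.76 km/s.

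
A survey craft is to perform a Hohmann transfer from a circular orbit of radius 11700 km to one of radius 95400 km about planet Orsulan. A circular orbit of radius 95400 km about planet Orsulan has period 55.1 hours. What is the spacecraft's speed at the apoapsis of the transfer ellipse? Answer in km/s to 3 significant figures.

v = 1.41 km/s

From Kepler's third law T² = 4π²r³/μ at r = 95400 km, T = 55.1 hours = 55.1 × 3600 s = 1.9836×10^5 s: μ = 4π²r³/T² = 8.71157×10^5 km³/s².
The Hohmann ellipse has a_t = (r₁ + r₂)/2 = 53550 km.
The apoapsis of the transfer ellipse is at r = 95400 km.
Vis-viva: v = √[μ(2/r − 1/a_t)] = √[8.71157×10^5 × (2/95400 − 1/53550)] = 1.412 km/s.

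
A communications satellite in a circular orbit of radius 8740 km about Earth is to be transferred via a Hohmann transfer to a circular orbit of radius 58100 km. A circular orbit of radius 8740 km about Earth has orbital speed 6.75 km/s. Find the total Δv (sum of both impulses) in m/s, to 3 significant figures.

Δv = 3430 m/s

From the circular-orbit relation v² = μ/r at r = 8740 km: μ = v²r = (6.75)² × 8740 = 3.98216×10^5 km³/s².
Transfer-ellipse semi-major axis a_t = (r₁ + r₂)/2 = (8740 + 58100)/2 = 33420 km.
Circular speed at r₁: v₁ = √(μ/r₁) = √(3.98216×10^5/8740) = 6.750 km/s.
Transfer-orbit speed at r₁ (vis-viva equation): v_p = √[μ(2/r₁ − 1/a_t)] = 8.900 km/s.
First burn Δv₁ = |v_p − v₁| = 2.150 km/s.
Circular speed at r₂: v₂ = √(μ/r₂) = 2.618 km/s.
Transfer-orbit speed at r₂: v_a = √[μ(2/r₂ − 1/a_t)] = 1.339 km/s.
Second burn Δv₂ = |v₂ − v_a| = 1.279 km/s.
Δv = Δv₁ + Δv₂ = 2.150 + 1.279 = 3.429 km/s.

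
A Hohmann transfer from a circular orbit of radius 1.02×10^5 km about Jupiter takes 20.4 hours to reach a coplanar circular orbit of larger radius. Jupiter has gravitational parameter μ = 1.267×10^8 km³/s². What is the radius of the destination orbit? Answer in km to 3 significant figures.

Transfer time t = 20.4 hours = 73440 s, and t = π√(a_t³/μ).
So a_t = (μ t²/π²)^(1/3) = (1.267×10^8 × (73440)² / π²)^(1/3) = 4.1063×10^5 km.
Since a_t = (r₁ + r₂)/2, r₂ = 2a_t − r₁ = 2×4.1063×10^5 − 1.020×10^5 = 7.1926×10^5 km.

r₂ = 7.19×10^5 km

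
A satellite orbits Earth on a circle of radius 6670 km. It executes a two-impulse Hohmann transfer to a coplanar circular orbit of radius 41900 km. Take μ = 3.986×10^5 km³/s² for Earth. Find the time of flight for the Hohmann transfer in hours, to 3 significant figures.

Transfer-ellipse semi-major axis a_t = (r₁ + r₂)/2 = (6670 + 41900)/2 = 24285 km.
Transfer time t = π√(a_t³/μ) = π√((24285)³ / 3.986×10^5) = 18830 s.
Converting: 18830 s ÷ 3600 s/hour = 5.23 hours.

t = 5.23 hours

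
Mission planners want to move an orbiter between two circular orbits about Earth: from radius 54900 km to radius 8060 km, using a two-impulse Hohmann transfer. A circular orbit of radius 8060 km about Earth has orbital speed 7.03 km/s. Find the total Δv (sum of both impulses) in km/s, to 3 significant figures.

From the circular-orbit relation v² = μ/r at r = 8060 km: μ = v²r = (7.03)² × 8060 = 3.98332×10^5 km³/s².
The Hohmann ellipse has a_t = (r₁ + r₂)/2 = 31480 km.
At r₁ the circular-orbit speed is v₁ = √(μ/r₁) = 2.69362 km/s.
On the transfer ellipse at r₁, vis-viva gives v_a = √[μ(2/r₁ − 1/a_t)] = 1.36297 km/s.
First burn Δv₁ = |v_a − v₁| = 1.33065 km/s.
At r₂, v₂ = √(μ/r₂) = 7.03000 km/s.
Transfer-orbit speed at r₂: v_p = √[μ(2/r₂ − 1/a_t)] = 9.28376 km/s.
Second burn Δv₂ = |v₂ − v_p| = 2.25376 km/s.
Total Δv = Δv₁ + Δv₂ = 3.584 km/s.

Δv = 3.58 km/s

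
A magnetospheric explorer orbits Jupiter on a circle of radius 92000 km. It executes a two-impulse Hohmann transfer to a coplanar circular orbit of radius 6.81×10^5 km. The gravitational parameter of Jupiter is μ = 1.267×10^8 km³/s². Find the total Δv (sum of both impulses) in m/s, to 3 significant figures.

Transfer-ellipse semi-major axis a_t = (r₁ + r₂)/2 = (92000 + 6.810×10^5)/2 = 3.865×10^5 km.
At r₁ the circular-orbit speed is v₁ = √(μ/r₁) = 37.1103 km/s.
On the transfer ellipse at r₁, vis-viva equation gives v_p = √[μ(2/r₁ − 1/a_t)] = 49.2599 km/s.
First burn Δv₁ = |v_p − v₁| = 12.1496 km/s.
At r₂, v₂ = √(μ/r₂) = 13.64001 km/s.
Transfer-orbit speed at r₂: v_a = √[μ(2/r₂ − 1/a_t)] = 6.654783 km/s.
Second burn Δv₂ = |v₂ − v_a| = 6.98523 km/s.
Δv = Δv₁ + Δv₂ = 12.1496 + 6.98523 = 19.13 km/s.

Δv = 19100 m/s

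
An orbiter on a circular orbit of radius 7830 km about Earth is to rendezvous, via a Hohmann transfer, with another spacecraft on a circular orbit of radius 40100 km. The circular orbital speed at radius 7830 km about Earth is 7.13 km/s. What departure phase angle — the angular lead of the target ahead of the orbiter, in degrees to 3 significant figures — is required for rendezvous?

From the circular-orbit relation v² = μ/r at r = 7830 km: μ = v²r = (7.13)² × 7830 = 3.98053×10^5 km³/s².
Transfer-ellipse semi-major axis a_t = (r₁ + r₂)/2 = (7830 + 40100)/2 = 23965 km.
The half-period of the transfer ellipse is t = π√(a_t³/μ) = 18473 s.
The target's mean motion on its circular orbit is ω₂ = √(μ/r₂³) = 7.8569×10^-5 rad/s.
Angle swept by the target during transfer: ω₂·t = 1.4514 rad = 83.16°.
The orbiter traverses 180° on the transfer ellipse, so the target must lead by 180° − 83.16° = 96.8°.

φ = 96.8°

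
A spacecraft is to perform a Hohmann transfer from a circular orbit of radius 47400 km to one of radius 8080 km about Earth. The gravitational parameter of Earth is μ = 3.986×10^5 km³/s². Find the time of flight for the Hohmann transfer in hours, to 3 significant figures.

t = 6.39 hours

Semi-major axis of the transfer orbit: a_t = (47400 + 8080)/2 = 27740 km.
By Kepler's third law the transfer-orbit period is T = 2π√(a_t³/μ), so t = T/2 = 22990 s.
Converting: 22990 s ÷ 3600 s/hour = 6.39 hours.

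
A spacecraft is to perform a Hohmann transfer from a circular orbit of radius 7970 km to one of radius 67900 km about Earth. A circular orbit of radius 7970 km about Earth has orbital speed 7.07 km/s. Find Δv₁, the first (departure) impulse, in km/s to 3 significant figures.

From the circular-orbit relation v² = μ/r at r = 7970 km: μ = v²r = (7.07)² × 7970 = 3.98380×10^5 km³/s².
The Hohmann ellipse has a_t = (r₁ + r₂)/2 = 37935 km.
Circular speed at r = 7970 km: v_c = √(μ/r) = 7.070 km/s.
Vis-viva on the transfer ellipse at r = 7970 km gives v_t = √[μ(2/r − 1/a_t)] = 9.459 km/s.
Δv₁ = |v_t − v_c| = |9.459 − 7.070| = 2.389 km/s.

Δv₁ = 2.39 km/s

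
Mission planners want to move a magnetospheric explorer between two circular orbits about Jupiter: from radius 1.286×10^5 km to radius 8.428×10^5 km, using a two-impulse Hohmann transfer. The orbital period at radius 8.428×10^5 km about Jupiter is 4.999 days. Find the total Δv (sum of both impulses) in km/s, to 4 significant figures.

From Kepler's third law T² = 4π²r³/μ at r = 8.428×10^5 km, T = 4.999 days = 4.999 × 86400 s = 4.319136×10^5 s: μ = 4π²r³/T² = 1.26689×10^8 km³/s².
Semi-major axis of the transfer orbit: a_t = (1.286×10^5 + 8.428×10^5)/2 = 4.857×10^5 km.
Circular speed at r₁: v₁ = √(μ/r₁) = √(1.26689×10^8/1.286×10^5) = 31.387 km/s.
On the transfer ellipse at r₁, v² = μ(2/r − 1/a) gives v_p = √[μ(2/r₁ − 1/a_t)] = 41.345 km/s.
First burn Δv₁ = |v_p − v₁| = 9.958 km/s.
Circular speed at r₂: v₂ = √(μ/r₂) = 12.2605 km/s.
Transfer-orbit speed at r₂: v_a = √[μ(2/r₂ − 1/a_t)] = 6.30876 km/s.
Second burn Δv₂ = |v₂ − v_a| = 5.952 km/s.
Δv = Δv₁ + Δv₂ = 9.958 + 5.952 = 15.91 km/s.

Δv = 15.91 km/s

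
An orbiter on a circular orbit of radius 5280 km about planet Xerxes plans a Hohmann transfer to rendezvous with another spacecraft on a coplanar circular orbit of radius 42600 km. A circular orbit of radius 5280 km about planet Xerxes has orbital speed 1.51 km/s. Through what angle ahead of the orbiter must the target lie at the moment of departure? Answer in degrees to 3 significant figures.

φ = 104°

From the circular-orbit relation v² = μ/r at r = 5280 km: μ = v²r = (1.51)² × 5280 = 12038.9 km³/s².
Transfer-ellipse semi-major axis a_t = (r₁ + r₂)/2 = (5280 + 42600)/2 = 23940 km.
The half-period of the transfer ellipse is t = π√(a_t³/μ) = 1.0606×10^5 s.
The target's mean motion on its circular orbit is ω₂ = √(μ/r₂³) = 1.2479×10^-5 rad/s.
Angle swept by the target during transfer: ω₂·t = 1.3235 rad = 75.83°.
Arrival is 180° from departure on the ellipse, so φ = 180° − 75.83° = 104°.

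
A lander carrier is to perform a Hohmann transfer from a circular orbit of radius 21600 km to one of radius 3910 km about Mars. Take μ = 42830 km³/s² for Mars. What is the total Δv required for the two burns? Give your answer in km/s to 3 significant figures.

Δv = 1.63 km/s

Transfer-ellipse semi-major axis a_t = (r₁ + r₂)/2 = (21600 + 3910)/2 = 12755 km.
At r₁ the circular-orbit speed is v₁ = √(μ/r₁) = 1.4081 km/s.
Transfer-orbit speed at r₁ (vis-viva): v_a = √[μ(2/r₁ − 1/a_t)] = 0.77964 km/s.
First burn Δv₁ = |v_a − v₁| = 0.6285 km/s.
Circular speed at r₂: v₂ = √(μ/r₂) = 3.3097 km/s.
Transfer-orbit speed at r₂: v_p = √[μ(2/r₂ − 1/a_t)] = 4.3070 km/s.
Second burn Δv₂ = |v₂ − v_p| = 0.9973 km/s.
Δv = Δv₁ + Δv₂ = 0.6285 + 0.9973 = 1.626 km/s.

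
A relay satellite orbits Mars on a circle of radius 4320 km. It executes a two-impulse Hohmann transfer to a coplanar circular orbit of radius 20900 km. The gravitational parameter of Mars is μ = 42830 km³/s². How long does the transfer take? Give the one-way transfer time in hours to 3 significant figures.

The Hohmann ellipse has a_t = (r₁ + r₂)/2 = 12610 km.
Transfer time t = π√(a_t³/μ) = π√((12610)³ / 42830) = 21500 s.
Converting: 21500 s ÷ 3600 s/hour = 5.97 hours.

t = 5.97 hours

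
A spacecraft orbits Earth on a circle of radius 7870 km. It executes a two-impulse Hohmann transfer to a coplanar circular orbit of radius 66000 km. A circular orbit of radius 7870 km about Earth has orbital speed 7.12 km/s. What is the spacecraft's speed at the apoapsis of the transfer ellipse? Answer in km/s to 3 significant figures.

From the circular-orbit relation v² = μ/r at r = 7870 km: μ = v²r = (7.12)² × 7870 = 3.98965×10^5 km³/s².
Semi-major axis of the transfer orbit: a_t = (7870 + 66000)/2 = 36935 km.
At apoapsis, r = 66000 km.
Applying v² = μ(2/r − 1/a_t): v = 1.135 km/s.

v = 1.13 km/s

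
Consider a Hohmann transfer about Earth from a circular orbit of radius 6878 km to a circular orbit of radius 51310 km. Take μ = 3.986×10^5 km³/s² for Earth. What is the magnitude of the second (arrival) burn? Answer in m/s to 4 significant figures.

The Hohmann ellipse has a_t = (r₁ + r₂)/2 = 29094 km.
Circular speed at r = 51310 km: v_c = √(μ/r) = 2.787 km/s.
Vis-viva on the transfer ellipse at r = 51310 km gives v_t = √[μ(2/r − 1/a_t)] = 1.355 km/s.
Δv₂ = |v_t − v_c| = |1.355 − 2.787| = 1.432 km/s.

Δv₂ = 1432 m/s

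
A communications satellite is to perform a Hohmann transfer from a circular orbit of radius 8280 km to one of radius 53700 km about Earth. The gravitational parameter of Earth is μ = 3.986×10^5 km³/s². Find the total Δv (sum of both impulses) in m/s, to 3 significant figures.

The Hohmann ellipse has a_t = (r₁ + r₂)/2 = 30990 km.
Circular speed at r₁: v₁ = √(μ/r₁) = √(3.986×10^5/8280) = 6.938 km/s.
Transfer-orbit speed at r₁ (v² = μ(2/r − 1/a)): v_p = √[μ(2/r₁ − 1/a_t)] = 9.133 km/s.
First burn Δv₁ = |v_p − v₁| = 2.195 km/s.
At r₂, v₂ = √(μ/r₂) = 2.724 km/s.
Transfer-orbit speed at r₂: v_a = √[μ(2/r₂ − 1/a_t)] = 1.408 km/s.
Second burn Δv₂ = |v₂ − v_a| = 1.316 km/s.
Δv = Δv₁ + Δv₂ = 2.195 + 1.316 = 3.511 km/s.

Δv = 3510 m/s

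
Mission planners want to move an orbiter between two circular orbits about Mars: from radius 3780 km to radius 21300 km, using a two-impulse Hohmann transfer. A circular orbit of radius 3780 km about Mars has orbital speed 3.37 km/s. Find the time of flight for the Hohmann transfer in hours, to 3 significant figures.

From the circular-orbit relation v² = μ/r at r = 3780 km: μ = v²r = (3.37)² × 3780 = 42929.1 km³/s².
Transfer-ellipse semi-major axis a_t = (r₁ + r₂)/2 = (3780 + 21300)/2 = 12540 km.
Half the transfer-orbit period gives t = π√(a_t³/μ) = 21290 s.
Converting: 21290 s ÷ 3600 s/hour = 5.91 hours.

t = 5.91 hours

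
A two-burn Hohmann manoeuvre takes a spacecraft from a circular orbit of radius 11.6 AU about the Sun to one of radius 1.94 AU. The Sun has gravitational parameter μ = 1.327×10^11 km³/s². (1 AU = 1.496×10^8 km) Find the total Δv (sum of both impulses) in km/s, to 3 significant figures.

In km: r₁ = 11.6 × 1.496×10^8 = 1.73536×10^9 km; r₂ = 1.94 × 1.496×10^8 = 2.90224×10^8 km.
Transfer-ellipse semi-major axis a_t = (r₁ + r₂)/2 = (1.73536×10^9 + 2.90224×10^8)/2 = 1.012792×10^9 km.
Circular speed at r₁: v₁ = √(μ/r₁) = √(1.327×10^11/1.73536×10^9) = 8.745 km/s.
Transfer-orbit speed at r₁ (vis-viva): v_a = √[μ(2/r₁ − 1/a_t)] = 4.681 km/s.
First burn Δv₁ = |v_a − v₁| = 4.064 km/s.
Circular speed at r₂: v₂ = √(μ/r₂) = 21.383 km/s.
Transfer-orbit speed at r₂: v_p = √[μ(2/r₂ − 1/a_t)] = 27.990 km/s.
Second burn Δv₂ = |v₂ − v_p| = 6.607 km/s.
Total Δv = Δv₁ + Δv₂ = 10.67 km/s.

Δv = 10.7 km/s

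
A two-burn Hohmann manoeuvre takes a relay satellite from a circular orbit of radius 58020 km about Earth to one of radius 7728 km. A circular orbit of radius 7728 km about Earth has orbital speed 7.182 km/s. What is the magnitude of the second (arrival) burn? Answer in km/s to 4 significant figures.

From the circular-orbit relation v² = μ/r at r = 7728 km: μ = v²r = (7.182)² × 7728 = 3.98619×10^5 km³/s².
Transfer-ellipse semi-major axis a_t = (r₁ + r₂)/2 = (58020 + 7728)/2 = 32874 km.
On the circular orbit at r = 7728 km, v_c = √(μ/r) = 7.182 km/s.
Transfer-orbit speed at the same r (vis-viva, a = a_t): v_t = √[μ(2/r − 1/a_t)] = 9.541 km/s.
Δv₂ = |v_t − v_c| = |9.541 − 7.182| = 2.359 km/s.

Δv₂ = 2.359 km/s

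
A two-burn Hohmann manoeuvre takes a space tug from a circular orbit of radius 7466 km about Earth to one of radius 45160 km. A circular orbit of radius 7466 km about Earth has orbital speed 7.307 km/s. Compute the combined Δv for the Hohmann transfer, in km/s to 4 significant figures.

Δv = 3.654 km/s

From the circular-orbit relation v² = μ/r at r = 7466 km: μ = v²r = (7.307)² × 7466 = 3.98627×10^5 km³/s².
The Hohmann ellipse has a_t = (r₁ + r₂)/2 = 26313 km.
Circular speed at r₁: v₁ = √(μ/r₁) = √(3.98627×10^5/7466) = 7.307 km/s.
Transfer-orbit speed at r₁ (v² = μ(2/r − 1/a)): v_p = √[μ(2/r₁ − 1/a_t)] = 9.573 km/s.
First burn Δv₁ = |v_p − v₁| = 2.266 km/s.
At r₂, v₂ = √(μ/r₂) = 2.971 km/s.
Transfer-orbit speed at r₂: v_a = √[μ(2/r₂ − 1/a_t)] = 1.583 km/s.
Second burn Δv₂ = |v₂ − v_a| = 1.388 km/s.
Δv = Δv₁ + Δv₂ = 2.266 + 1.388 = 3.654 km/s.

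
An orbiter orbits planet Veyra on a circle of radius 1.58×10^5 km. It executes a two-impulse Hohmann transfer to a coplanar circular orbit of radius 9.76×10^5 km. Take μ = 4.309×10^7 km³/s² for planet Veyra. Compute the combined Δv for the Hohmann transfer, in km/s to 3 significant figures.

Δv = 8.29 km/s

Semi-major axis of the transfer orbit: a_t = (1.580×10^5 + 9.760×10^5)/2 = 5.670×10^5 km.
Circular speed at r₁: v₁ = √(μ/r₁) = √(4.309×10^7/1.580×10^5) = 16.5143 km/s.
On the transfer ellipse at r₁, vis-viva equation gives v_p = √[μ(2/r₁ − 1/a_t)] = 21.6667 km/s.
First burn Δv₁ = |v_p − v₁| = 5.152 km/s.
Circular speed at r₂: v₂ = √(μ/r₂) = 6.645 km/s.
Transfer-orbit speed at r₂: v_a = √[μ(2/r₂ − 1/a_t)] = 3.508 km/s.
Second burn Δv₂ = |v₂ − v_a| = 3.137 km/s.
Total Δv = Δv₁ + Δv₂ = 8.289 km/s.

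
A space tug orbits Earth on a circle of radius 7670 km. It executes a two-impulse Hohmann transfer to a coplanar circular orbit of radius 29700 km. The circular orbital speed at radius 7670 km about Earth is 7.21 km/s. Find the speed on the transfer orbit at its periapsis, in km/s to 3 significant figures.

v = 9.09 km/s

From the circular-orbit relation v² = μ/r at r = 7670 km: μ = v²r = (7.21)² × 7670 = 3.98718×10^5 km³/s².
Transfer-ellipse semi-major axis a_t = (r₁ + r₂)/2 = (7670 + 29700)/2 = 18685 km.
At periapsis, r = 7670 km.
From the vis-viva equation, v = √[μ(2/r − 1/a_t)] = 9.090 km/s.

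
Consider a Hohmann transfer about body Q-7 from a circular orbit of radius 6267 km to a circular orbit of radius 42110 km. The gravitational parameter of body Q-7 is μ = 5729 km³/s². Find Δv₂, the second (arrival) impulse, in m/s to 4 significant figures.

Transfer-ellipse semi-major axis a_t = (r₁ + r₂)/2 = (6267 + 42110)/2 = 24188.5 km.
On the circular orbit at r = 42110 km, v_c = √(μ/r) = 0.3688 km/s.
Vis-viva on the transfer ellipse at r = 42110 km gives v_t = √[μ(2/r − 1/a_t)] = 0.1877 km/s.
Δv₂ = |v_t − v_c| = |0.1877 − 0.3688| = 0.1811 km/s.

Δv₂ = 181.1 m/s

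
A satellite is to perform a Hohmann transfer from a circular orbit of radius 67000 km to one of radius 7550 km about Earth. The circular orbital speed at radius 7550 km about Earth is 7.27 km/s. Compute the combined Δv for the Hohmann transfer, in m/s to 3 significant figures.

From the circular-orbit relation v² = μ/r at r = 7550 km: μ = v²r = (7.27)² × 7550 = 3.99039×10^5 km³/s².
The Hohmann ellipse has a_t = (r₁ + r₂)/2 = 37275 km.
Circular speed at r₁: v₁ = √(μ/r₁) = √(3.99039×10^5/67000) = 2.440 km/s.
Transfer-orbit speed at r₁ (v² = μ(2/r − 1/a)): v_a = √[μ(2/r₁ − 1/a_t)] = 1.098 km/s.
First burn Δv₁ = |v_a − v₁| = 1.342 km/s.
At r₂, v₂ = √(μ/r₂) = 7.270 km/s.
Transfer-orbit speed at r₂: v_p = √[μ(2/r₂ − 1/a_t)] = 9.747 km/s.
Second burn Δv₂ = |v₂ − v_p| = 2.477 km/s.
Δv = Δv₁ + Δv₂ = 1.342 + 2.477 = 3.819 km/s.

Δv = 3820 m/s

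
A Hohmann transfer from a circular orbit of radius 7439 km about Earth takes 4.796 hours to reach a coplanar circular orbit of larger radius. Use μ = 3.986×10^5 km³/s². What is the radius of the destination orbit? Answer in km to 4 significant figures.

Transfer time t = 4.796 hours = 17265.6 s, and t = π√(a_t³/μ).
So a_t = (μ t²/π²)^(1/3) = (3.986×10^5 × (17265.6)² / π²)^(1/3) = 22919 km.
Since a_t = (r₁ + r₂)/2, r₂ = 2a_t − r₁ = 2×22919 − 7439 = 38399 km.

r₂ = 38400 km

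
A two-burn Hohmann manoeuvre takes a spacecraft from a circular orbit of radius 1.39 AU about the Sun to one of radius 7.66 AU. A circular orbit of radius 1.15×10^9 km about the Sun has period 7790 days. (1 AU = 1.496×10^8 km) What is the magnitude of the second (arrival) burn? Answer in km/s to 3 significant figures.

From Kepler's third law T² = 4π²r³/μ at r = 1.15×10^9 km, T = 7790 days = 7790 × 86400 s = 6.73056×10^8 s: μ = 4π²r³/T² = 1.32541×10^11 km³/s².
In km: r₁ = 1.39 × 1.496×10^8 = 2.07944×10^8 km; r₂ = 7.66 × 1.496×10^8 = 1.145936×10^9 km.
Transfer-ellipse semi-major axis a_t = (r₁ + r₂)/2 = (2.07944×10^8 + 1.145936×10^9)/2 = 6.7694×10^8 km.
Circular speed at r = 1.145936×10^9 km: v_c = √(μ/r) = 10.755 km/s.
Transfer-orbit speed at the same r (vis-viva, a = a_t): v_t = √[μ(2/r − 1/a_t)] = 5.9606 km/s.
Δv₂ = |v_t − v_c| = |5.9606 − 10.755| = 4.794 km/s.

Δv₂ = 4.79 km/s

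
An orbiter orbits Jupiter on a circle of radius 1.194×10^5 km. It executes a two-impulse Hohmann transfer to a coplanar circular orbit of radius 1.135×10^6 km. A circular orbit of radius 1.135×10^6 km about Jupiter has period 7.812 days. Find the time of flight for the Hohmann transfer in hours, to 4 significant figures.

t = 38.51 hours

From Kepler's third law T² = 4π²r³/μ at r = 1.135×10^6 km, T = 7.812 days = 7.812 × 86400 s = 6.749568×10^5 s: μ = 4π²r³/T² = 1.26705×10^8 km³/s².
The Hohmann ellipse has a_t = (r₁ + r₂)/2 = 6.272×10^5 km.
Half the transfer-orbit period gives t = π√(a_t³/μ) = 1.3863×10^5 s.
Converting: 1.3863×10^5 s ÷ 3600 s/hour = 38.51 hours.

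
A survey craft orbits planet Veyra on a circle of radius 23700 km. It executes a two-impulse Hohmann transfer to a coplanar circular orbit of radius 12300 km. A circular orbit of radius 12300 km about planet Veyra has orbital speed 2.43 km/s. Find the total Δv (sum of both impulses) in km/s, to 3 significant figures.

From the circular-orbit relation v² = μ/r at r = 12300 km: μ = v²r = (2.43)² × 12300 = 72630.3 km³/s².
Semi-major axis of the transfer orbit: a_t = (23700 + 12300)/2 = 18000 km.
Circular speed at r₁: v₁ = √(μ/r₁) = √(72630.3/23700) = 1.7506 km/s.
On the transfer ellipse at r₁, vis-viva equation gives v_a = √[μ(2/r₁ − 1/a_t)] = 1.4471 km/s.
First burn Δv₁ = |v_a − v₁| = 0.3035 km/s.
At r₂, v₂ = √(μ/r₂) = 2.4300 km/s.
Transfer-orbit speed at r₂: v_p = √[μ(2/r₂ − 1/a_t)] = 2.7883 km/s.
Second burn Δv₂ = |v₂ − v_p| = 0.3583 km/s.
Total Δv = Δv₁ + Δv₂ = 0.6618 km/s.

Δv = 0.662 km/s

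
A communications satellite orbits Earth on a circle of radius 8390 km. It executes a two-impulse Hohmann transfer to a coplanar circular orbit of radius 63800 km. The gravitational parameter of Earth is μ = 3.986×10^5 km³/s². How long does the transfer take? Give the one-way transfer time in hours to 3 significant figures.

t = 9.48 hours

The Hohmann ellipse has a_t = (r₁ + r₂)/2 = 36095 km.
Half the transfer-orbit period gives t = π√(a_t³/μ) = 34120 s.
Converting: 34120 s ÷ 3600 s/hour = 9.48 hours.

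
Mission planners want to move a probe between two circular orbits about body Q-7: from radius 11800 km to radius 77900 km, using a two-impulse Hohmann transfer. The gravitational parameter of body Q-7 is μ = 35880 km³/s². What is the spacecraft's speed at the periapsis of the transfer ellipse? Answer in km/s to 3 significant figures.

v = 2.30 km/s

The Hohmann ellipse has a_t = (r₁ + r₂)/2 = 44850 km.
At periapsis, r = 11800 km.
Applying v² = μ(2/r − 1/a_t): v = 2.298 km/s.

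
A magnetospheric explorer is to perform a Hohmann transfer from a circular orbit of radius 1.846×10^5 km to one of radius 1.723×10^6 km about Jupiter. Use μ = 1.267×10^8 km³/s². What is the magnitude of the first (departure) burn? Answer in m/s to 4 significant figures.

Semi-major axis of the transfer orbit: a_t = (1.846×10^5 + 1.723×10^6)/2 = 9.538×10^5 km.
On the circular orbit at r = 1.846×10^5 km, v_c = √(μ/r) = 26.1983 km/s.
Transfer-orbit speed at the same r (vis-viva, a = a_t): v_t = √[μ(2/r − 1/a_t)] = 35.2117 km/s.
Δv₁ = |v_t − v_c| = |35.2117 − 26.1983| = 9.013 km/s.

Δv₁ = 9013 m/s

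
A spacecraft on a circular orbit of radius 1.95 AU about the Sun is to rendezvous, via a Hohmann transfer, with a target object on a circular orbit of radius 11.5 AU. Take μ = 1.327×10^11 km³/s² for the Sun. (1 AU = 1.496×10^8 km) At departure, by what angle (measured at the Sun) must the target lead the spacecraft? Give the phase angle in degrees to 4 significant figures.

φ = 99.51°

In km: r₁ = 1.95 × 1.496×10^8 = 2.9172×10^8 km; r₂ = 11.5 × 1.496×10^8 = 1.7204×10^9 km.
Semi-major axis of the transfer orbit: a_t = (2.9172×10^8 + 1.7204×10^9)/2 = 1.00606×10^9 km.
Transfer time t = π√(a_t³/μ) = 2.752×10^8 s.
The target's mean motion on its circular orbit is ω₂ = √(μ/r₂³) = 5.105×10^-9 rad/s.
Angle swept by the target during transfer: ω₂·t = 1.4049 rad = 80.49°.
Arrival is 180° from departure on the ellipse, so φ = 180° − 80.49° = 99.51°.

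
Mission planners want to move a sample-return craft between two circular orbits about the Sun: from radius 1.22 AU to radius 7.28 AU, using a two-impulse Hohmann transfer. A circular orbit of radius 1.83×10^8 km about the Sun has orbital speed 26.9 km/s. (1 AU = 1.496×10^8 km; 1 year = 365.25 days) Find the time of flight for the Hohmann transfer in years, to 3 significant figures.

t = 4.39 years

From the circular-orbit relation v² = μ/r at r = 1.83×10^8 km: μ = v²r = (26.9)² × 1.83×10^8 = 1.32421×10^11 km³/s².
In km: r₁ = 1.22 × 1.496×10^8 = 1.82512×10^8 km; r₂ = 7.28 × 1.496×10^8 = 1.089088×10^9 km.
Semi-major axis of the transfer orbit: a_t = (1.82512×10^8 + 1.089088×10^9)/2 = 6.358×10^8 km.
Half the transfer-orbit period gives t = π√(a_t³/μ) = 1.384×10^8 s.
Converting: 1.384×10^8 s ÷ 3.15576×10^7 s/year (365.25 × 86400) = 4.39 years.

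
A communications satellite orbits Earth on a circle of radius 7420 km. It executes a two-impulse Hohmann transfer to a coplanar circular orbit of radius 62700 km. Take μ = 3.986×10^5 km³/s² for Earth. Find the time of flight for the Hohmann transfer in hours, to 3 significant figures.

Semi-major axis of the transfer orbit: a_t = (7420 + 62700)/2 = 35060 km.
By Kepler's third law the transfer-orbit period is T = 2π√(a_t³/μ), so t = T/2 = 32666 s.
Converting: 32666 s ÷ 3600 s/hour = 9.07 hours.

t = 9.07 hours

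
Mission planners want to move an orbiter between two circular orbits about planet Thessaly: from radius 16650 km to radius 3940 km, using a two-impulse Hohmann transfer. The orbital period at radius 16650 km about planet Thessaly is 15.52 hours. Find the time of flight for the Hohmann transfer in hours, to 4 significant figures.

t = 3.773 hours

From Kepler's third law T² = 4π²r³/μ at r = 16650 km, T = 15.52 hours = 15.52 × 3600 s = 55872 s: μ = 4π²r³/T² = 58373.3 km³/s².
Transfer-ellipse semi-major axis a_t = (r₁ + r₂)/2 = (16650 + 3940)/2 = 10295 km.
By Kepler's third law the transfer-orbit period is T = 2π√(a_t³/μ), so t = T/2 = 13583 s.
Converting: 13583 s ÷ 3600 s/hour = 3.773 hours.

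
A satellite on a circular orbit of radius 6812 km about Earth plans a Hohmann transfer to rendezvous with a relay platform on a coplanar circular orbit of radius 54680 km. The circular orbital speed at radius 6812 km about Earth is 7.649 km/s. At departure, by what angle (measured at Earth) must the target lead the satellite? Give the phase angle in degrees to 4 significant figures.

From the circular-orbit relation v² = μ/r at r = 6812 km: μ = v²r = (7.649)² × 6812 = 3.98551×10^5 km³/s².
Semi-major axis of the transfer orbit: a_t = (6812 + 54680)/2 = 30746 km.
The half-period of the transfer ellipse is t = π√(a_t³/μ) = 26830 s.
The target's mean motion on its circular orbit is ω₂ = √(μ/r₂³) = 4.937×10^-5 rad/s.
Angle swept by the target during transfer: ω₂·t = 1.3246 rad = 75.89°.
The satellite traverses 180° on the transfer ellipse, so the target must lead by 180° − 75.89° = 104.1°.

φ = 104.1°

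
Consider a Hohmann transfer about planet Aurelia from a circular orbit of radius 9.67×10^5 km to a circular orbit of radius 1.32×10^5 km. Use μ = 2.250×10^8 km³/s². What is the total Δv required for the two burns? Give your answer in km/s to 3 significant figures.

Δv = 21.3 km/s

The Hohmann ellipse has a_t = (r₁ + r₂)/2 = 5.495×10^5 km.
Circular speed at r₁: v₁ = √(μ/r₁) = √(2.250×10^8/9.670×10^5) = 15.254 km/s.
On the transfer ellipse at r₁, vis-viva gives v_a = √[μ(2/r₁ − 1/a_t)] = 7.4762 km/s.
First burn Δv₁ = |v_a − v₁| = 7.778 km/s.
At r₂, v₂ = √(μ/r₂) = 41.29 km/s.
Transfer-orbit speed at r₂: v_p = √[μ(2/r₂ − 1/a_t)] = 54.77 km/s.
Second burn Δv₂ = |v₂ − v_p| = 13.48 km/s.
Total Δv = Δv₁ + Δv₂ = 21.26 km/s.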